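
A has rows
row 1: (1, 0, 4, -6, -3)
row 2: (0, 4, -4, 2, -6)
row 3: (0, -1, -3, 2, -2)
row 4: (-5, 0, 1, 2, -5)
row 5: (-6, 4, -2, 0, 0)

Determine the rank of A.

Row reduce to echelon form.
R4 ← R4 + (5)·R1: [0, 0, 21, -28, -20]
R5 ← R5 + (6)·R1: [0, 4, 22, -36, -18]
R3 ← R3 + (1/4)·R2: [0, 0, -4, 5/2, -7/2]
R5 ← R5 − R2: [0, 0, 26, -38, -12]
R4 ← R4 + (21/4)·R3: [0, 0, 0, -119/8, -307/8]
R5 ← R5 + (13/2)·R3: [0, 0, 0, -87/4, -139/4]
R5 ← R5 − (174/119)·R4: [0, 0, 0, 0, 2542/119]
Echelon form has 5 nonzero rows, so rank(A) = 5.

5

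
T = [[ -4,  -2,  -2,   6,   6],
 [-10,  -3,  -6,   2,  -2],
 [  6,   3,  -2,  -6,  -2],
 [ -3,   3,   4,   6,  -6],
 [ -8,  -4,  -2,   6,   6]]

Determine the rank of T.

5

Row reduce to echelon form.
R2 ← R2 − (5/2)·R1: [0, 2, -1, -13, -17]
R3 ← R3 + (3/2)·R1: [0, 0, -5, 3, 7]
R4 ← R4 − (3/4)·R1: [0, 9/2, 11/2, 3/2, -21/2]
R5 ← R5 − (2)·R1: [0, 0, 2, -6, -6]
R4 ← R4 − (9/4)·R2: [0, 0, 31/4, 123/4, 111/4]
R4 ← R4 + (31/20)·R3: [0, 0, 0, 177/5, 193/5]
R5 ← R5 + (2/5)·R3: [0, 0, 0, -24/5, -16/5]
R5 ← R5 + (8/59)·R4: [0, 0, 0, 0, 120/59]
Echelon form has 5 nonzero rows, so rank(T) = 5.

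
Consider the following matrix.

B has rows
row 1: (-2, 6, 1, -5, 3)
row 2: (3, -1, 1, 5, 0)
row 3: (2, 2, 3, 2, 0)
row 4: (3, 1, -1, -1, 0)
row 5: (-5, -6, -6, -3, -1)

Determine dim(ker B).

1

Row reduce to echelon form.
R2 ← R2 + (3/2)·R1: [0, 8, 5/2, -5/2, 9/2]
R3 ← R3 + R1: [0, 8, 4, -3, 3]
R4 ← R4 + (3/2)·R1: [0, 10, 1/2, -17/2, 9/2]
R5 ← R5 − (5/2)·R1: [0, -21, -17/2, 19/2, -17/2]
R3 ← R3 − R2: [0, 0, 3/2, -1/2, -3/2]
R4 ← R4 − (5/4)·R2: [0, 0, -21/8, -43/8, -9/8]
R5 ← R5 + (21/8)·R2: [0, 0, -31/16, 47/16, 53/16]
R4 ← R4 + (7/4)·R3: [0, 0, 0, -25/4, -15/4]
R5 ← R5 + (31/24)·R3: [0, 0, 0, 55/24, 11/8]
R5 ← R5 + (11/30)·R4: [0, 0, 0, 0, 0]
4 nonzero rows, so rank(B) = 4.
B has 5 columns; by rank–nullity, nullity = 5 − 4 = 1.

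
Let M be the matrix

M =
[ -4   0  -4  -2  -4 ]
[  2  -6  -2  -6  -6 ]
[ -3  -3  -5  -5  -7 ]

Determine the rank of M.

2

Row reduce to echelon form.
R2 ← R2 + (1/2)·R1: [0, -6, -4, -7, -8]
R3 ← R3 − (3/4)·R1: [0, -3, -2, -7/2, -4]
R3 ← R3 − (1/2)·R2: [0, 0, 0, 0, 0]
Echelon form has 2 nonzero rows, so rank(M) = 2.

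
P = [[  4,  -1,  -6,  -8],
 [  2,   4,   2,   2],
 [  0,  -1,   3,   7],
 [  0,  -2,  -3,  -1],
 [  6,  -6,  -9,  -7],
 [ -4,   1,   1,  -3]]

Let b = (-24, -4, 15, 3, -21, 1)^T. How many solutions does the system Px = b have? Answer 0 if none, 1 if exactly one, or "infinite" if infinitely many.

1

Row reduce the augmented matrix [P | b].
R2 ← R2 − (1/2)·R1: [0, 9/2, 5, 6, 8]
R5 ← R5 − (3/2)·R1: [0, -9/2, 0, 5, 15]
R6 ← R6 + R1: [0, 0, -5, -11, -23]
R3 ← R3 + (2/9)·R2: [0, 0, 37/9, 25/3, 151/9]
R4 ← R4 + (4/9)·R2: [0, 0, -7/9, 5/3, 59/9]
R5 ← R5 + R2: [0, 0, 5, 11, 23]
R4 ← R4 + (7/37)·R3: [0, 0, 0, 120/37, 360/37]
R5 ← R5 − (45/37)·R3: [0, 0, 0, 32/37, 96/37]
R6 ← R6 + (45/37)·R3: [0, 0, 0, -32/37, -96/37]
R5 ← R5 − (4/15)·R4: [0, 0, 0, 0, 0]
R6 ← R6 + (4/15)·R4: [0, 0, 0, 0, 0]
The echelon form has 4 nonzero rows, and every pivot lies in the first 4 columns, so rank(P) = rank([P|b]) = 4.
The system is consistent.
rank = 4 = number of unknowns, so the solution is unique.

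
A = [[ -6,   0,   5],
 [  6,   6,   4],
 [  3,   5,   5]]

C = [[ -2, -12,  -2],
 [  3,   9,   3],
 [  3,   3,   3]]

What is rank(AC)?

2

First compute AC:
[[ 27,  87,  27],
 [ 18,  -6,  18],
 [ 24,  24,  24]]
Now row reduce the product.
R2 ← R2 − (2/3)·R1: [0, -64, 0]
R3 ← R3 − (8/9)·R1: [0, -160/3, 0]
R3 ← R3 − (5/6)·R2: [0, 0, 0]
2 nonzero rows, so rank(AC) = 2.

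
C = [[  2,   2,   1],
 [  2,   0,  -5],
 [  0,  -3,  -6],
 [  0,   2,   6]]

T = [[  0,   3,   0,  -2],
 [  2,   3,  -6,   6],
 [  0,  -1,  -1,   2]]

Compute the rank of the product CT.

First compute CT:
[[  4,  11, -13,  10],
 [  0,  11,   5, -14],
 [ -6,  -3,  24, -30],
 [  4,   0, -18,  24]]
Now row reduce the product.
R3 ← R3 + (3/2)·R1: [0, 27/2, 9/2, -15]
R4 ← R4 − R1: [0, -11, -5, 14]
R3 ← R3 − (27/22)·R2: [0, 0, -18/11, 24/11]
R4 ← R4 + R2: [0, 0, 0, 0]
3 nonzero rows, so rank(CT) = 3.

3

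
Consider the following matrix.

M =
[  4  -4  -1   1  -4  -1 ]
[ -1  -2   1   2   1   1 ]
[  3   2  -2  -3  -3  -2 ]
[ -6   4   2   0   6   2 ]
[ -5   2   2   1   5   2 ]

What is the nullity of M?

4

Row reduce to echelon form.
R2 ← R2 + (1/4)·R1: [0, -3, 3/4, 9/4, 0, 3/4]
R3 ← R3 − (3/4)·R1: [0, 5, -5/4, -15/4, 0, -5/4]
R4 ← R4 + (3/2)·R1: [0, -2, 1/2, 3/2, 0, 1/2]
R5 ← R5 + (5/4)·R1: [0, -3, 3/4, 9/4, 0, 3/4]
R3 ← R3 + (5/3)·R2: [0, 0, 0, 0, 0, 0]
R4 ← R4 − (2/3)·R2: [0, 0, 0, 0, 0, 0]
R5 ← R5 − R2: [0, 0, 0, 0, 0, 0]
2 nonzero rows, so rank(M) = 2.
M has 6 columns; by rank–nullity, nullity = 6 − 2 = 4.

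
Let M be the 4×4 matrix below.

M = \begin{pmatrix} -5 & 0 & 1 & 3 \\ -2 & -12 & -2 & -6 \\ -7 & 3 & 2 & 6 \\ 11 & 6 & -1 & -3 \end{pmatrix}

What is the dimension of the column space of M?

Row reduce to echelon form.
R2 ← R2 − (2/5)·R1: [0, -12, -12/5, -36/5]
R3 ← R3 − (7/5)·R1: [0, 3, 3/5, 9/5]
R4 ← R4 + (11/5)·R1: [0, 6, 6/5, 18/5]
R3 ← R3 + (1/4)·R2: [0, 0, 0, 0]
R4 ← R4 + (1/2)·R2: [0, 0, 0, 0]
Echelon form has 2 nonzero rows, so rank(M) = 2.
The column space has dimension equal to the rank: 2.

2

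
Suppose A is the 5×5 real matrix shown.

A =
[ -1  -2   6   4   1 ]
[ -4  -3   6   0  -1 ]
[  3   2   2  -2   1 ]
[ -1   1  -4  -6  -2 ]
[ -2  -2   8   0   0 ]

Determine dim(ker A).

Row reduce to echelon form.
R2 ← R2 − (4)·R1: [0, 5, -18, -16, -5]
R3 ← R3 + (3)·R1: [0, -4, 20, 10, 4]
R4 ← R4 − R1: [0, 3, -10, -10, -3]
R5 ← R5 − (2)·R1: [0, 2, -4, -8, -2]
R3 ← R3 + (4/5)·R2: [0, 0, 28/5, -14/5, 0]
R4 ← R4 − (3/5)·R2: [0, 0, 4/5, -2/5, 0]
R5 ← R5 − (2/5)·R2: [0, 0, 16/5, -8/5, 0]
R4 ← R4 − (1/7)·R3: [0, 0, 0, 0, 0]
R5 ← R5 − (4/7)·R3: [0, 0, 0, 0, 0]
3 nonzero rows, so rank(A) = 3.
A has 5 columns; by rank–nullity, nullity = 5 − 3 = 2.

2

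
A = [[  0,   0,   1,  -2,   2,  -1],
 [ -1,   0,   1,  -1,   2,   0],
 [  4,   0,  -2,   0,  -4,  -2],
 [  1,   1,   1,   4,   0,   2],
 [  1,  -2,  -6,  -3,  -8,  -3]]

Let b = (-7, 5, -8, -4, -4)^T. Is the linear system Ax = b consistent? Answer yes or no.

no

Row reduce the augmented matrix [A | b].
Swap R1 ↔ R2
R3 ← R3 + (4)·R1: [0, 0, 2, -4, 4, -2, 12]
R4 ← R4 + R1: [0, 1, 2, 3, 2, 2, 1]
R5 ← R5 + R1: [0, -2, -5, -4, -6, -3, 1]
Swap R2 ↔ R4
R5 ← R5 + (2)·R2: [0, 0, -1, 2, -2, 1, 3]
R4 ← R4 − (1/2)·R3: [0, 0, 0, 0, 0, 0, -13]
R5 ← R5 + (1/2)·R3: [0, 0, 0, 0, 0, 0, 9]
R5 ← R5 + (9/13)·R4: [0, 0, 0, 0, 0, 0, 0]
The echelon form has 4 nonzero rows; the last pivot sits in the augmented column, so rank(A) = 3 but rank([A|b]) = 4.
Since the ranks differ, the system is inconsistent.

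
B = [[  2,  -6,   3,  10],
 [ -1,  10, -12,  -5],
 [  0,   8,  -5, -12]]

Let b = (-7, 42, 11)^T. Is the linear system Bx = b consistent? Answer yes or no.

yes

Row reduce the augmented matrix [B | b].
R2 ← R2 + (1/2)·R1: [0, 7, -21/2, 0, 77/2]
R3 ← R3 − (8/7)·R2: [0, 0, 7, -12, -33]
The echelon form has 3 nonzero rows, and every pivot lies in the first 4 columns, so rank(B) = rank([B|b]) = 3.
The system is consistent.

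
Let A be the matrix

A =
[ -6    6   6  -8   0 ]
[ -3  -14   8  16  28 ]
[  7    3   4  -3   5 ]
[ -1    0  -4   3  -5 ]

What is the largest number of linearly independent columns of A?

Row reduce to echelon form.
R2 ← R2 − (1/2)·R1: [0, -17, 5, 20, 28]
R3 ← R3 + (7/6)·R1: [0, 10, 11, -37/3, 5]
R4 ← R4 − (1/6)·R1: [0, -1, -5, 13/3, -5]
R3 ← R3 + (10/17)·R2: [0, 0, 237/17, -29/51, 365/17]
R4 ← R4 − (1/17)·R2: [0, 0, -90/17, 161/51, -113/17]
R4 ← R4 + (30/79)·R3: [0, 0, 0, 697/237, 119/79]
Echelon form has 4 nonzero rows, so rank(A) = 4.
The rank gives the maximum number of linearly independent columns: 4.

4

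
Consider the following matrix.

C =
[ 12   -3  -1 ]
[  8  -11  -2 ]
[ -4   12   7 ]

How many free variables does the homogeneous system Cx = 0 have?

0

Row reduce to echelon form.
R2 ← R2 − (2/3)·R1: [0, -9, -4/3]
R3 ← R3 + (1/3)·R1: [0, 11, 20/3]
R3 ← R3 + (11/9)·R2: [0, 0, 136/27]
3 nonzero rows, so rank(C) = 3.
C has 3 columns; by rank–nullity, nullity = 3 − 3 = 0.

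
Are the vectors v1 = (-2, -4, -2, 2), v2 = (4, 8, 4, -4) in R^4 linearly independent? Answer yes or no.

Form the matrix with these vectors as rows and row reduce.
R2 ← R2 + (2)·R1: [0, 0, 0, 0]
1 nonzero row, so the 2 vectors span a space of dimension 1.
Since 1 < 2, the vectors are linearly dependent.

no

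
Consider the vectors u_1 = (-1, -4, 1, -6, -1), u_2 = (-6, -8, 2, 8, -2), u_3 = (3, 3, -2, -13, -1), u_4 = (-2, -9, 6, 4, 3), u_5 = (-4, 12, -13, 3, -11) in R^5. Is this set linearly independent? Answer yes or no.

no

Form the matrix with these vectors as rows and row reduce.
R2 ← R2 − (6)·R1: [0, 16, -4, 44, 4]
R3 ← R3 + (3)·R1: [0, -9, 1, -31, -4]
R4 ← R4 − (2)·R1: [0, -1, 4, 16, 5]
R5 ← R5 − (4)·R1: [0, 28, -17, 27, -7]
R3 ← R3 + (9/16)·R2: [0, 0, -5/4, -25/4, -7/4]
R4 ← R4 + (1/16)·R2: [0, 0, 15/4, 75/4, 21/4]
R5 ← R5 − (7/4)·R2: [0, 0, -10, -50, -14]
R4 ← R4 + (3)·R3: [0, 0, 0, 0, 0]
R5 ← R5 − (8)·R3: [0, 0, 0, 0, 0]
3 nonzero rows, so the 5 vectors span a space of dimension 3.
Since 3 < 5, the vectors are linearly dependent.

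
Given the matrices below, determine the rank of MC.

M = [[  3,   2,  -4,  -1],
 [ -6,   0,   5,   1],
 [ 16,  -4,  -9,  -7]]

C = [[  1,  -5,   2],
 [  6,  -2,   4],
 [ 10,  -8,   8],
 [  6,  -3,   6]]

3

First compute MC:
[[-31,  16, -24],
 [ 50, -13,  34],
 [-140,  21, -98]]
Now row reduce the product.
R2 ← R2 + (50/31)·R1: [0, 397/31, -146/31]
R3 ← R3 − (140/31)·R1: [0, -1589/31, 322/31]
R3 ← R3 + (1589/397)·R2: [0, 0, -3360/397]
3 nonzero rows, so rank(MC) = 3.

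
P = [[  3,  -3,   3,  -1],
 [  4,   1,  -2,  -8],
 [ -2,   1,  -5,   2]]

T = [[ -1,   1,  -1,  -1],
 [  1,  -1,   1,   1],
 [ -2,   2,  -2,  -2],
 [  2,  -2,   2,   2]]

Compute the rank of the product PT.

First compute PT:
[[-14,  14, -14, -14],
 [-15,  15, -15, -15],
 [ 17, -17,  17,  17]]
Now row reduce the product.
R2 ← R2 − (15/14)·R1: [0, 0, 0, 0]
R3 ← R3 + (17/14)·R1: [0, 0, 0, 0]
1 nonzero row, so rank(PT) = 1.

1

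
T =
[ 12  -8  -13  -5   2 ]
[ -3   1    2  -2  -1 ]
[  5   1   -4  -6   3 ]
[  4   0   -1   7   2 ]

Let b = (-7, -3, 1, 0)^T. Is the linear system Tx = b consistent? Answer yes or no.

Row reduce the augmented matrix [T | b].
R2 ← R2 + (1/4)·R1: [0, -1, -5/4, -13/4, -1/2, -19/4]
R3 ← R3 − (5/12)·R1: [0, 13/3, 17/12, -47/12, 13/6, 47/12]
R4 ← R4 − (1/3)·R1: [0, 8/3, 10/3, 26/3, 4/3, 7/3]
R3 ← R3 + (13/3)·R2: [0, 0, -4, -18, 0, -50/3]
R4 ← R4 + (8/3)·R2: [0, 0, 0, 0, 0, -31/3]
The echelon form has 4 nonzero rows; the last pivot sits in the augmented column, so rank(T) = 3 but rank([T|b]) = 4.
Since the ranks differ, the system is inconsistent.

no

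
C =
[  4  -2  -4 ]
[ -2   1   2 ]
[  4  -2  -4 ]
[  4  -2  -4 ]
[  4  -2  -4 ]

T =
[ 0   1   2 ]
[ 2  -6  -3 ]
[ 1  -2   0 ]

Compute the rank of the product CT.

First compute CT:
[[ -8,  24,  14],
 [  4, -12,  -7],
 [ -8,  24,  14],
 [ -8,  24,  14],
 [ -8,  24,  14]]
Now row reduce the product.
R2 ← R2 + (1/2)·R1: [0, 0, 0]
R3 ← R3 − R1: [0, 0, 0]
R4 ← R4 − R1: [0, 0, 0]
R5 ← R5 − R1: [0, 0, 0]
1 nonzero row, so rank(CT) = 1.

1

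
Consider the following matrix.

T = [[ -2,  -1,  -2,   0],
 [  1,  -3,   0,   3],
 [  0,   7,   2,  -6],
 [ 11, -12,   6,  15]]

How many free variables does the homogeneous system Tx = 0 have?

Row reduce to echelon form.
R2 ← R2 + (1/2)·R1: [0, -7/2, -1, 3]
R4 ← R4 + (11/2)·R1: [0, -35/2, -5, 15]
R3 ← R3 + (2)·R2: [0, 0, 0, 0]
R4 ← R4 − (5)·R2: [0, 0, 0, 0]
2 nonzero rows, so rank(T) = 2.
T has 4 columns; by rank–nullity, nullity = 4 − 2 = 2.

2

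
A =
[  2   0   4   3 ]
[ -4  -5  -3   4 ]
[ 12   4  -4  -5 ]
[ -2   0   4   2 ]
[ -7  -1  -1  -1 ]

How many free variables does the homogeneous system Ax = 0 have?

Row reduce to echelon form.
R2 ← R2 + (2)·R1: [0, -5, 5, 10]
R3 ← R3 − (6)·R1: [0, 4, -28, -23]
R4 ← R4 + R1: [0, 0, 8, 5]
R5 ← R5 + (7/2)·R1: [0, -1, 13, 19/2]
R3 ← R3 + (4/5)·R2: [0, 0, -24, -15]
R5 ← R5 − (1/5)·R2: [0, 0, 12, 15/2]
R4 ← R4 + (1/3)·R3: [0, 0, 0, 0]
R5 ← R5 + (1/2)·R3: [0, 0, 0, 0]
3 nonzero rows, so rank(A) = 3.
A has 4 columns; by rank–nullity, nullity = 4 − 3 = 1.

1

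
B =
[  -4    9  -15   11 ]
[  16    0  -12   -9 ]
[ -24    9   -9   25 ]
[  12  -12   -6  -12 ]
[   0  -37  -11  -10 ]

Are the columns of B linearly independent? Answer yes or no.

Row reduce B to echelon form.
R2 ← R2 + (4)·R1: [0, 36, -72, 35]
R3 ← R3 − (6)·R1: [0, -45, 81, -41]
R4 ← R4 + (3)·R1: [0, 15, -51, 21]
R3 ← R3 + (5/4)·R2: [0, 0, -9, 11/4]
R4 ← R4 − (5/12)·R2: [0, 0, -21, 77/12]
R5 ← R5 + (37/36)·R2: [0, 0, -85, 935/36]
R4 ← R4 − (7/3)·R3: [0, 0, 0, 0]
R5 ← R5 − (85/9)·R3: [0, 0, 0, 0]
3 pivots among 4 columns.
Only 3 < 4 pivot columns, so the columns are linearly dependent.

no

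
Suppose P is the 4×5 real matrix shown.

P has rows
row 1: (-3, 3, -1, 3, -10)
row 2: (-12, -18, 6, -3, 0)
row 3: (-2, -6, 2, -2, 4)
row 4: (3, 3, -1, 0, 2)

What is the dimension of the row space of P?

2

Row reduce to echelon form.
R2 ← R2 − (4)·R1: [0, -30, 10, -15, 40]
R3 ← R3 − (2/3)·R1: [0, -8, 8/3, -4, 32/3]
R4 ← R4 + R1: [0, 6, -2, 3, -8]
R3 ← R3 − (4/15)·R2: [0, 0, 0, 0, 0]
R4 ← R4 + (1/5)·R2: [0, 0, 0, 0, 0]
Echelon form has 2 nonzero rows, so rank(P) = 2.
The row space has dimension equal to the rank: 2.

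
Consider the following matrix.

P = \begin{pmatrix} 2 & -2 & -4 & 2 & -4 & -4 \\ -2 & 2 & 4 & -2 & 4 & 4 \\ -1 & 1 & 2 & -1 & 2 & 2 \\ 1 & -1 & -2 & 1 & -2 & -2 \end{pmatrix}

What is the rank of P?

Row reduce to echelon form.
R2 ← R2 + R1: [0, 0, 0, 0, 0, 0]
R3 ← R3 + (1/2)·R1: [0, 0, 0, 0, 0, 0]
R4 ← R4 − (1/2)·R1: [0, 0, 0, 0, 0, 0]
Echelon form has 1 nonzero row, so rank(P) = 1.

1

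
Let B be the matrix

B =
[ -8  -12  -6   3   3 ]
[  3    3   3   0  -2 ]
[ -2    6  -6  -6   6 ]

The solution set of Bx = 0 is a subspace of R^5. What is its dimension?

3

Row reduce to echelon form.
R2 ← R2 + (3/8)·R1: [0, -3/2, 3/4, 9/8, -7/8]
R3 ← R3 − (1/4)·R1: [0, 9, -9/2, -27/4, 21/4]
R3 ← R3 + (6)·R2: [0, 0, 0, 0, 0]
2 nonzero rows, so rank(B) = 2.
B has 5 columns; by rank–nullity, nullity = 5 − 2 = 3.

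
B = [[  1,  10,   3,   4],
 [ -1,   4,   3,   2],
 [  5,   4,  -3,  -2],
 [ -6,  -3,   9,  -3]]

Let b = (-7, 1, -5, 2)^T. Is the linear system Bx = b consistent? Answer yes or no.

no

Row reduce the augmented matrix [B | b].
R2 ← R2 + R1: [0, 14, 6, 6, -6]
R3 ← R3 − (5)·R1: [0, -46, -18, -22, 30]
R4 ← R4 + (6)·R1: [0, 57, 27, 21, -40]
R3 ← R3 + (23/7)·R2: [0, 0, 12/7, -16/7, 72/7]
R4 ← R4 − (57/14)·R2: [0, 0, 18/7, -24/7, -109/7]
R4 ← R4 − (3/2)·R3: [0, 0, 0, 0, -31]
The echelon form has 4 nonzero rows; the last pivot sits in the augmented column, so rank(B) = 3 but rank([B|b]) = 4.
Since the ranks differ, the system is inconsistent.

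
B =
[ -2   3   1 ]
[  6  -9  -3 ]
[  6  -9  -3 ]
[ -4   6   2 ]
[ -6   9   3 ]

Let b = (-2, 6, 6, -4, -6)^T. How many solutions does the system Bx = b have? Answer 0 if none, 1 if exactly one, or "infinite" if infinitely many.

infinite

Row reduce the augmented matrix [B | b].
R2 ← R2 + (3)·R1: [0, 0, 0, 0]
R3 ← R3 + (3)·R1: [0, 0, 0, 0]
R4 ← R4 − (2)·R1: [0, 0, 0, 0]
R5 ← R5 − (3)·R1: [0, 0, 0, 0]
The echelon form has 1 nonzero rows, and every pivot lies in the first 3 columns, so rank(B) = rank([B|b]) = 1.
The system is consistent.
rank = 1 < 3 unknowns, so there are infinitely many solutions.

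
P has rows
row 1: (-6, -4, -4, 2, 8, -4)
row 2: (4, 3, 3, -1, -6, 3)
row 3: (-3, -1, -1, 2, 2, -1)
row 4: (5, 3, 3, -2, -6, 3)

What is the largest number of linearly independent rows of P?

2

Row reduce to echelon form.
R2 ← R2 + (2/3)·R1: [0, 1/3, 1/3, 1/3, -2/3, 1/3]
R3 ← R3 − (1/2)·R1: [0, 1, 1, 1, -2, 1]
R4 ← R4 + (5/6)·R1: [0, -1/3, -1/3, -1/3, 2/3, -1/3]
R3 ← R3 − (3)·R2: [0, 0, 0, 0, 0, 0]
R4 ← R4 + R2: [0, 0, 0, 0, 0, 0]
Echelon form has 2 nonzero rows, so rank(P) = 2.
The rank gives the maximum number of linearly independent rows: 2.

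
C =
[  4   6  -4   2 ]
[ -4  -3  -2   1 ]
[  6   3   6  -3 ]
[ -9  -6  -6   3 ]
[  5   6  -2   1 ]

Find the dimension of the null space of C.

Row reduce to echelon form.
R2 ← R2 + R1: [0, 3, -6, 3]
R3 ← R3 − (3/2)·R1: [0, -6, 12, -6]
R4 ← R4 + (9/4)·R1: [0, 15/2, -15, 15/2]
R5 ← R5 − (5/4)·R1: [0, -3/2, 3, -3/2]
R3 ← R3 + (2)·R2: [0, 0, 0, 0]
R4 ← R4 − (5/2)·R2: [0, 0, 0, 0]
R5 ← R5 + (1/2)·R2: [0, 0, 0, 0]
2 nonzero rows, so rank(C) = 2.
C has 4 columns; by rank–nullity, nullity = 4 − 2 = 2.

2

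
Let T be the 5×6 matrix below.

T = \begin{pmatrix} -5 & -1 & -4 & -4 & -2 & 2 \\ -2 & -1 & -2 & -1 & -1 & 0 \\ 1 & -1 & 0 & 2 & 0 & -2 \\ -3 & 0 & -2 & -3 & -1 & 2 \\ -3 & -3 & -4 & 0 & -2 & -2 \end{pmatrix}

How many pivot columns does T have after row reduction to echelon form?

Row reduce to echelon form.
R2 ← R2 − (2/5)·R1: [0, -3/5, -2/5, 3/5, -1/5, -4/5]
R3 ← R3 + (1/5)·R1: [0, -6/5, -4/5, 6/5, -2/5, -8/5]
R4 ← R4 − (3/5)·R1: [0, 3/5, 2/5, -3/5, 1/5, 4/5]
R5 ← R5 − (3/5)·R1: [0, -12/5, -8/5, 12/5, -4/5, -16/5]
R3 ← R3 − (2)·R2: [0, 0, 0, 0, 0, 0]
R4 ← R4 + R2: [0, 0, 0, 0, 0, 0]
R5 ← R5 − (4)·R2: [0, 0, 0, 0, 0, 0]
Echelon form has 2 nonzero rows, so rank(T) = 2.
Each nonzero row contributes one pivot column: 2 pivot columns.

2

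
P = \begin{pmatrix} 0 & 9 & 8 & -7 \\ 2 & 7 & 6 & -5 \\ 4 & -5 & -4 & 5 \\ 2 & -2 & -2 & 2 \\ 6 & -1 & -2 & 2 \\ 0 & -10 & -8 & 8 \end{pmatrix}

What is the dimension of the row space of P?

Row reduce to echelon form.
Swap R1 ↔ R2
R3 ← R3 − (2)·R1: [0, -19, -16, 15]
R4 ← R4 − R1: [0, -9, -8, 7]
R5 ← R5 − (3)·R1: [0, -22, -20, 17]
R3 ← R3 + (19/9)·R2: [0, 0, 8/9, 2/9]
R4 ← R4 + R2: [0, 0, 0, 0]
R5 ← R5 + (22/9)·R2: [0, 0, -4/9, -1/9]
R6 ← R6 + (10/9)·R2: [0, 0, 8/9, 2/9]
R5 ← R5 + (1/2)·R3: [0, 0, 0, 0]
R6 ← R6 − R3: [0, 0, 0, 0]
Echelon form has 3 nonzero rows, so rank(P) = 3.
The row space has dimension equal to the rank: 3.

3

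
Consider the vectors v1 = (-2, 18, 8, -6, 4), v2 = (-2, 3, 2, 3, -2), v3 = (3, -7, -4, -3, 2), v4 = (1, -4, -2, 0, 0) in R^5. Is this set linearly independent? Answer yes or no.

no

Form the matrix with these vectors as rows and row reduce.
R2 ← R2 − R1: [0, -15, -6, 9, -6]
R3 ← R3 + (3/2)·R1: [0, 20, 8, -12, 8]
R4 ← R4 + (1/2)·R1: [0, 5, 2, -3, 2]
R3 ← R3 + (4/3)·R2: [0, 0, 0, 0, 0]
R4 ← R4 + (1/3)·R2: [0, 0, 0, 0, 0]
2 nonzero rows, so the 4 vectors span a space of dimension 2.
Since 2 < 4, the vectors are linearly dependent.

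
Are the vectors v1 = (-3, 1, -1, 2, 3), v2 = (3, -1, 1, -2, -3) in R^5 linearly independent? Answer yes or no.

no

Form the matrix with these vectors as rows and row reduce.
R2 ← R2 + R1: [0, 0, 0, 0, 0]
1 nonzero row, so the 2 vectors span a space of dimension 1.
Since 1 < 2, the vectors are linearly dependent.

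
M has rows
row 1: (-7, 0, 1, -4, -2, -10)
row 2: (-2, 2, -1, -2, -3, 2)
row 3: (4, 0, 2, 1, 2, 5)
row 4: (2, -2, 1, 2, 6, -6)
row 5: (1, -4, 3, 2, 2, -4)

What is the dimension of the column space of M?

4

Row reduce to echelon form.
R2 ← R2 − (2/7)·R1: [0, 2, -9/7, -6/7, -17/7, 34/7]
R3 ← R3 + (4/7)·R1: [0, 0, 18/7, -9/7, 6/7, -5/7]
R4 ← R4 + (2/7)·R1: [0, -2, 9/7, 6/7, 38/7, -62/7]
R5 ← R5 + (1/7)·R1: [0, -4, 22/7, 10/7, 12/7, -38/7]
R4 ← R4 + R2: [0, 0, 0, 0, 3, -4]
R5 ← R5 + (2)·R2: [0, 0, 4/7, -2/7, -22/7, 30/7]
R5 ← R5 − (2/9)·R3: [0, 0, 0, 0, -10/3, 40/9]
R5 ← R5 + (10/9)·R4: [0, 0, 0, 0, 0, 0]
Echelon form has 4 nonzero rows, so rank(M) = 4.
The column space has dimension equal to the rank: 4.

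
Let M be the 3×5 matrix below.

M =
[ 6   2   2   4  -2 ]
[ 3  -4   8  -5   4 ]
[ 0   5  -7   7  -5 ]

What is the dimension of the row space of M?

Row reduce to echelon form.
R2 ← R2 − (1/2)·R1: [0, -5, 7, -7, 5]
R3 ← R3 + R2: [0, 0, 0, 0, 0]
Echelon form has 2 nonzero rows, so rank(M) = 2.
The row space has dimension equal to the rank: 2.

2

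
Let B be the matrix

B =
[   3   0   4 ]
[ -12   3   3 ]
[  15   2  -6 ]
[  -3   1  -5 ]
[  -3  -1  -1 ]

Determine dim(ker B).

0

Row reduce to echelon form.
R2 ← R2 + (4)·R1: [0, 3, 19]
R3 ← R3 − (5)·R1: [0, 2, -26]
R4 ← R4 + R1: [0, 1, -1]
R5 ← R5 + R1: [0, -1, 3]
R3 ← R3 − (2/3)·R2: [0, 0, -116/3]
R4 ← R4 − (1/3)·R2: [0, 0, -22/3]
R5 ← R5 + (1/3)·R2: [0, 0, 28/3]
R4 ← R4 − (11/58)·R3: [0, 0, 0]
R5 ← R5 + (7/29)·R3: [0, 0, 0]
3 nonzero rows, so rank(B) = 3.
B has 3 columns; by rank–nullity, nullity = 3 − 3 = 0.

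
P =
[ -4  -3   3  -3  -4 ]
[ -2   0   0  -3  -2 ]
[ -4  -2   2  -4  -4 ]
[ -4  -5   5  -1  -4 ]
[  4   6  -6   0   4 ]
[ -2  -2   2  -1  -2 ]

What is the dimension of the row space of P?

Row reduce to echelon form.
R2 ← R2 − (1/2)·R1: [0, 3/2, -3/2, -3/2, 0]
R3 ← R3 − R1: [0, 1, -1, -1, 0]
R4 ← R4 − R1: [0, -2, 2, 2, 0]
R5 ← R5 + R1: [0, 3, -3, -3, 0]
R6 ← R6 − (1/2)·R1: [0, -1/2, 1/2, 1/2, 0]
R3 ← R3 − (2/3)·R2: [0, 0, 0, 0, 0]
R4 ← R4 + (4/3)·R2: [0, 0, 0, 0, 0]
R5 ← R5 − (2)·R2: [0, 0, 0, 0, 0]
R6 ← R6 + (1/3)·R2: [0, 0, 0, 0, 0]
Echelon form has 2 nonzero rows, so rank(P) = 2.
The row space has dimension equal to the rank: 2.

2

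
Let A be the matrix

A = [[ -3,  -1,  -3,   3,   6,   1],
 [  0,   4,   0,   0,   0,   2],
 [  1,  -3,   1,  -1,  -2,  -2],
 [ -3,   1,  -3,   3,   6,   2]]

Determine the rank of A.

2

Row reduce to echelon form.
R3 ← R3 + (1/3)·R1: [0, -10/3, 0, 0, 0, -5/3]
R4 ← R4 − R1: [0, 2, 0, 0, 0, 1]
R3 ← R3 + (5/6)·R2: [0, 0, 0, 0, 0, 0]
R4 ← R4 − (1/2)·R2: [0, 0, 0, 0, 0, 0]
Echelon form has 2 nonzero rows, so rank(A) = 2.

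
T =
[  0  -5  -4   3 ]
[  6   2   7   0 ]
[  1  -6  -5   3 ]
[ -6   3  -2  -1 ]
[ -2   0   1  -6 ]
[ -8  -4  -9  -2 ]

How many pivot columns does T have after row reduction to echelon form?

Row reduce to echelon form.
Swap R1 ↔ R2
R3 ← R3 − (1/6)·R1: [0, -19/3, -37/6, 3]
R4 ← R4 + R1: [0, 5, 5, -1]
R5 ← R5 + (1/3)·R1: [0, 2/3, 10/3, -6]
R6 ← R6 + (4/3)·R1: [0, -4/3, 1/3, -2]
R3 ← R3 − (19/15)·R2: [0, 0, -11/10, -4/5]
R4 ← R4 + R2: [0, 0, 1, 2]
R5 ← R5 + (2/15)·R2: [0, 0, 14/5, -28/5]
R6 ← R6 − (4/15)·R2: [0, 0, 7/5, -14/5]
R4 ← R4 + (10/11)·R3: [0, 0, 0, 14/11]
R5 ← R5 + (28/11)·R3: [0, 0, 0, -84/11]
R6 ← R6 + (14/11)·R3: [0, 0, 0, -42/11]
R5 ← R5 + (6)·R4: [0, 0, 0, 0]
R6 ← R6 + (3)·R4: [0, 0, 0, 0]
Echelon form has 4 nonzero rows, so rank(T) = 4.
Each nonzero row contributes one pivot column: 4 pivot columns.

4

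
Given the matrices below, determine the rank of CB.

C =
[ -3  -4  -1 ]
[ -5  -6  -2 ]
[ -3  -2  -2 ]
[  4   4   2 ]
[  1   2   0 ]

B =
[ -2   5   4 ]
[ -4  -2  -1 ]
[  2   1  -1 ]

First compute CB:
[[ 20,  -8,  -7],
 [ 30, -15, -12],
 [ 10, -13,  -8],
 [-20,  14,  10],
 [-10,   1,   2]]
Now row reduce the product.
R2 ← R2 − (3/2)·R1: [0, -3, -3/2]
R3 ← R3 − (1/2)·R1: [0, -9, -9/2]
R4 ← R4 + R1: [0, 6, 3]
R5 ← R5 + (1/2)·R1: [0, -3, -3/2]
R3 ← R3 − (3)·R2: [0, 0, 0]
R4 ← R4 + (2)·R2: [0, 0, 0]
R5 ← R5 − R2: [0, 0, 0]
2 nonzero rows, so rank(CB) = 2.

2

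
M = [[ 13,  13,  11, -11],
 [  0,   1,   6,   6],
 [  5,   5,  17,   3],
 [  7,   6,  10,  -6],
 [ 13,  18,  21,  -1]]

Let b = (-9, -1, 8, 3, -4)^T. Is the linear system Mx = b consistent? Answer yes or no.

Row reduce the augmented matrix [M | b].
R3 ← R3 − (5/13)·R1: [0, 0, 166/13, 94/13, 149/13]
R4 ← R4 − (7/13)·R1: [0, -1, 53/13, -1/13, 102/13]
R5 ← R5 − R1: [0, 5, 10, 10, 5]
R4 ← R4 + R2: [0, 0, 131/13, 77/13, 89/13]
R5 ← R5 − (5)·R2: [0, 0, -20, -20, 10]
R4 ← R4 − (131/166)·R3: [0, 0, 0, 18/83, -365/166]
R5 ← R5 + (130/83)·R3: [0, 0, 0, -720/83, 2320/83]
R5 ← R5 + (40)·R4: [0, 0, 0, 0, -60]
The echelon form has 5 nonzero rows; the last pivot sits in the augmented column, so rank(M) = 4 but rank([M|b]) = 5.
Since the ranks differ, the system is inconsistent.

no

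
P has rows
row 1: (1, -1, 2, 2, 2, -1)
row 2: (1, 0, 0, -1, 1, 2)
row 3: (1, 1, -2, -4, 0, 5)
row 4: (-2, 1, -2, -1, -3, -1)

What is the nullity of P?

Row reduce to echelon form.
R2 ← R2 − R1: [0, 1, -2, -3, -1, 3]
R3 ← R3 − R1: [0, 2, -4, -6, -2, 6]
R4 ← R4 + (2)·R1: [0, -1, 2, 3, 1, -3]
R3 ← R3 − (2)·R2: [0, 0, 0, 0, 0, 0]
R4 ← R4 + R2: [0, 0, 0, 0, 0, 0]
2 nonzero rows, so rank(P) = 2.
P has 6 columns; by rank–nullity, nullity = 6 − 2 = 4.

4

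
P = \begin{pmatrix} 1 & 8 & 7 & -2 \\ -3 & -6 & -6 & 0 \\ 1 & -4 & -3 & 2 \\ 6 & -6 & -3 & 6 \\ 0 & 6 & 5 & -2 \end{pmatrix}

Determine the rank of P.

Row reduce to echelon form.
R2 ← R2 + (3)·R1: [0, 18, 15, -6]
R3 ← R3 − R1: [0, -12, -10, 4]
R4 ← R4 − (6)·R1: [0, -54, -45, 18]
R3 ← R3 + (2/3)·R2: [0, 0, 0, 0]
R4 ← R4 + (3)·R2: [0, 0, 0, 0]
R5 ← R5 − (1/3)·R2: [0, 0, 0, 0]
Echelon form has 2 nonzero rows, so rank(P) = 2.

2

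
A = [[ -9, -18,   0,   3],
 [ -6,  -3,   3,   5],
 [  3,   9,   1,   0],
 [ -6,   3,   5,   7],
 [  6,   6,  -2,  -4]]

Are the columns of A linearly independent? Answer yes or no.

no

Row reduce A to echelon form.
R2 ← R2 − (2/3)·R1: [0, 9, 3, 3]
R3 ← R3 + (1/3)·R1: [0, 3, 1, 1]
R4 ← R4 − (2/3)·R1: [0, 15, 5, 5]
R5 ← R5 + (2/3)·R1: [0, -6, -2, -2]
R3 ← R3 − (1/3)·R2: [0, 0, 0, 0]
R4 ← R4 − (5/3)·R2: [0, 0, 0, 0]
R5 ← R5 + (2/3)·R2: [0, 0, 0, 0]
2 pivots among 4 columns.
Only 2 < 4 pivot columns, so the columns are linearly dependent.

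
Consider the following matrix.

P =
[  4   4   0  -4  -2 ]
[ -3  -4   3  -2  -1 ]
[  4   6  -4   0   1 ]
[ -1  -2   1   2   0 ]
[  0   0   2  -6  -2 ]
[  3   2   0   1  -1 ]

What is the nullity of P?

Row reduce to echelon form.
R2 ← R2 + (3/4)·R1: [0, -1, 3, -5, -5/2]
R3 ← R3 − R1: [0, 2, -4, 4, 3]
R4 ← R4 + (1/4)·R1: [0, -1, 1, 1, -1/2]
R6 ← R6 − (3/4)·R1: [0, -1, 0, 4, 1/2]
R3 ← R3 + (2)·R2: [0, 0, 2, -6, -2]
R4 ← R4 − R2: [0, 0, -2, 6, 2]
R6 ← R6 − R2: [0, 0, -3, 9, 3]
R4 ← R4 + R3: [0, 0, 0, 0, 0]
R5 ← R5 − R3: [0, 0, 0, 0, 0]
R6 ← R6 + (3/2)·R3: [0, 0, 0, 0, 0]
3 nonzero rows, so rank(P) = 3.
P has 5 columns; by rank–nullity, nullity = 5 − 3 = 2.

2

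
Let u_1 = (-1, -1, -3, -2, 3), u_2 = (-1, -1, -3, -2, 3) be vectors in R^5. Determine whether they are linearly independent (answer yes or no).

Form the matrix with these vectors as rows and row reduce.
R2 ← R2 − R1: [0, 0, 0, 0, 0]
1 nonzero row, so the 2 vectors span a space of dimension 1.
Since 1 < 2, the vectors are linearly dependent.

no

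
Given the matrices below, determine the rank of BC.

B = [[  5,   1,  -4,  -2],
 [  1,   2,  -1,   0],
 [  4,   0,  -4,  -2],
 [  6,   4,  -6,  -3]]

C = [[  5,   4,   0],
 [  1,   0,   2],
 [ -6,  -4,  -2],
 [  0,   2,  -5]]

First compute BC:
[[ 50,  32,  20],
 [ 13,   8,   6],
 [ 44,  28,  18],
 [ 70,  42,  35]]
Now row reduce the product.
R2 ← R2 − (13/50)·R1: [0, -8/25, 4/5]
R3 ← R3 − (22/25)·R1: [0, -4/25, 2/5]
R4 ← R4 − (7/5)·R1: [0, -14/5, 7]
R3 ← R3 − (1/2)·R2: [0, 0, 0]
R4 ← R4 − (35/4)·R2: [0, 0, 0]
2 nonzero rows, so rank(BC) = 2.

2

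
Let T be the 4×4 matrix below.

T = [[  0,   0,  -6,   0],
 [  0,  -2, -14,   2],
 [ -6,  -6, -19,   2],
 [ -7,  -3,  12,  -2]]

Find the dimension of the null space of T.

0

Row reduce to echelon form.
Swap R1 ↔ R3
R4 ← R4 − (7/6)·R1: [0, 4, 205/6, -13/3]
R4 ← R4 + (2)·R2: [0, 0, 37/6, -1/3]
R4 ← R4 + (37/36)·R3: [0, 0, 0, -1/3]
4 nonzero rows, so rank(T) = 4.
T has 4 columns; by rank–nullity, nullity = 4 − 4 = 0.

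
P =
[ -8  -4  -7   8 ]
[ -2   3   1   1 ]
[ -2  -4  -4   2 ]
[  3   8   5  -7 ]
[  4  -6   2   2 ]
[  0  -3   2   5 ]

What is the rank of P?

4

Row reduce to echelon form.
R2 ← R2 − (1/4)·R1: [0, 4, 11/4, -1]
R3 ← R3 − (1/4)·R1: [0, -3, -9/4, 0]
R4 ← R4 + (3/8)·R1: [0, 13/2, 19/8, -4]
R5 ← R5 + (1/2)·R1: [0, -8, -3/2, 6]
R3 ← R3 + (3/4)·R2: [0, 0, -3/16, -3/4]
R4 ← R4 − (13/8)·R2: [0, 0, -67/32, -19/8]
R5 ← R5 + (2)·R2: [0, 0, 4, 4]
R6 ← R6 + (3/4)·R2: [0, 0, 65/16, 17/4]
R4 ← R4 − (67/6)·R3: [0, 0, 0, 6]
R5 ← R5 + (64/3)·R3: [0, 0, 0, -12]
R6 ← R6 + (65/3)·R3: [0, 0, 0, -12]
R5 ← R5 + (2)·R4: [0, 0, 0, 0]
R6 ← R6 + (2)·R4: [0, 0, 0, 0]
Echelon form has 4 nonzero rows, so rank(P) = 4.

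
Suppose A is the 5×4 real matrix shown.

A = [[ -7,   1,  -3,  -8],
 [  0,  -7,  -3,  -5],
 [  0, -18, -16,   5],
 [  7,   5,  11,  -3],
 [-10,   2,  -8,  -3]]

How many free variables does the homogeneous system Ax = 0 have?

0

Row reduce to echelon form.
R4 ← R4 + R1: [0, 6, 8, -11]
R5 ← R5 − (10/7)·R1: [0, 4/7, -26/7, 59/7]
R3 ← R3 − (18/7)·R2: [0, 0, -58/7, 125/7]
R4 ← R4 + (6/7)·R2: [0, 0, 38/7, -107/7]
R5 ← R5 + (4/49)·R2: [0, 0, -194/49, 393/49]
R4 ← R4 + (19/29)·R3: [0, 0, 0, -104/29]
R5 ← R5 − (97/203)·R3: [0, 0, 0, -104/203]
R5 ← R5 − (1/7)·R4: [0, 0, 0, 0]
4 nonzero rows, so rank(A) = 4.
A has 4 columns; by rank–nullity, nullity = 4 − 4 = 0.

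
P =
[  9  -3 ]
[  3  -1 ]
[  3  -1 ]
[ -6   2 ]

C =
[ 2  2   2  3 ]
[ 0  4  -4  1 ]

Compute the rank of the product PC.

1

First compute PC:
[[ 18,   6,  30,  24],
 [  6,   2,  10,   8],
 [  6,   2,  10,   8],
 [-12,  -4, -20, -16]]
Now row reduce the product.
R2 ← R2 − (1/3)·R1: [0, 0, 0, 0]
R3 ← R3 − (1/3)·R1: [0, 0, 0, 0]
R4 ← R4 + (2/3)·R1: [0, 0, 0, 0]
1 nonzero row, so rank(PC) = 1.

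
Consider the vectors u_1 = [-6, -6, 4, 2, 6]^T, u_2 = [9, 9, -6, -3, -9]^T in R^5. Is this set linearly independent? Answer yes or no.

no

Form the matrix with these vectors as rows and row reduce.
R2 ← R2 + (3/2)·R1: [0, 0, 0, 0, 0]
1 nonzero row, so the 2 vectors span a space of dimension 1.
Since 1 < 2, the vectors are linearly dependent.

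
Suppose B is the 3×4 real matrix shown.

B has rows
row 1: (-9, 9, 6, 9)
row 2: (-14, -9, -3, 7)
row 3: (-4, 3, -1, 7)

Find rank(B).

Row reduce to echelon form.
R2 ← R2 − (14/9)·R1: [0, -23, -37/3, -7]
R3 ← R3 − (4/9)·R1: [0, -1, -11/3, 3]
R3 ← R3 − (1/23)·R2: [0, 0, -72/23, 76/23]
Echelon form has 3 nonzero rows, so rank(B) = 3.

3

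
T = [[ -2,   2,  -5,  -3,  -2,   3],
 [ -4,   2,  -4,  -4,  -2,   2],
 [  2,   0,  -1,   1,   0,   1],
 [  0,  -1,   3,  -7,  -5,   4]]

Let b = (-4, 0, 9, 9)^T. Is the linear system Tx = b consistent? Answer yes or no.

Row reduce the augmented matrix [T | b].
R2 ← R2 − (2)·R1: [0, -2, 6, 2, 2, -4, 8]
R3 ← R3 + R1: [0, 2, -6, -2, -2, 4, 5]
R3 ← R3 + R2: [0, 0, 0, 0, 0, 0, 13]
R4 ← R4 − (1/2)·R2: [0, 0, 0, -8, -6, 6, 5]
Swap R3 ↔ R4
The echelon form has 4 nonzero rows; the last pivot sits in the augmented column, so rank(T) = 3 but rank([T|b]) = 4.
Since the ranks differ, the system is inconsistent.

no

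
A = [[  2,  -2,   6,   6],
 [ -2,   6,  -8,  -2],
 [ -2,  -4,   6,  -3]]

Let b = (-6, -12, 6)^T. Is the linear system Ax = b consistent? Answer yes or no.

Row reduce the augmented matrix [A | b].
R2 ← R2 + R1: [0, 4, -2, 4, -18]
R3 ← R3 + R1: [0, -6, 12, 3, 0]
R3 ← R3 + (3/2)·R2: [0, 0, 9, 9, -27]
The echelon form has 3 nonzero rows, and every pivot lies in the first 4 columns, so rank(A) = rank([A|b]) = 3.
The system is consistent.

yes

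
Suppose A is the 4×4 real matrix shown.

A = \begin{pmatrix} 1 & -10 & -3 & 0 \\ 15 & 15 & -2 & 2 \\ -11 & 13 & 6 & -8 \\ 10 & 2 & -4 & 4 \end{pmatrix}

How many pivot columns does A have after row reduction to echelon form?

4

Row reduce to echelon form.
R2 ← R2 − (15)·R1: [0, 165, 43, 2]
R3 ← R3 + (11)·R1: [0, -97, -27, -8]
R4 ← R4 − (10)·R1: [0, 102, 26, 4]
R3 ← R3 + (97/165)·R2: [0, 0, -284/165, -1126/165]
R4 ← R4 − (34/55)·R2: [0, 0, -32/55, 152/55]
R4 ← R4 − (24/71)·R3: [0, 0, 0, 360/71]
Echelon form has 4 nonzero rows, so rank(A) = 4.
Each nonzero row contributes one pivot column: 4 pivot columns.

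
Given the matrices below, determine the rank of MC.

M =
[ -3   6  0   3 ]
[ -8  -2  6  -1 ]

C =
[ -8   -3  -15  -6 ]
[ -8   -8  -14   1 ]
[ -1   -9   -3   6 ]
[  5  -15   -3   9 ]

First compute MC:
[[ -9, -84, -48,  51],
 [ 69,   1, 133,  73]]
Now row reduce the product.
R2 ← R2 + (23/3)·R1: [0, -643, -235, 464]
2 nonzero rows, so rank(MC) = 2.

2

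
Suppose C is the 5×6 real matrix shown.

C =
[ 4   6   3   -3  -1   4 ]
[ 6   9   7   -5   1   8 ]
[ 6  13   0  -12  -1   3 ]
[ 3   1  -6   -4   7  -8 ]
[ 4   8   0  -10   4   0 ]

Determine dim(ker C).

1

Row reduce to echelon form.
R2 ← R2 − (3/2)·R1: [0, 0, 5/2, -1/2, 5/2, 2]
R3 ← R3 − (3/2)·R1: [0, 4, -9/2, -15/2, 1/2, -3]
R4 ← R4 − (3/4)·R1: [0, -7/2, -33/4, -7/4, 31/4, -11]
R5 ← R5 − R1: [0, 2, -3, -7, 5, -4]
Swap R2 ↔ R3
R4 ← R4 + (7/8)·R2: [0, 0, -195/16, -133/16, 131/16, -109/8]
R5 ← R5 − (1/2)·R2: [0, 0, -3/4, -13/4, 19/4, -5/2]
R4 ← R4 + (39/8)·R3: [0, 0, 0, -43/4, 163/8, -31/8]
R5 ← R5 + (3/10)·R3: [0, 0, 0, -17/5, 11/2, -19/10]
R5 ← R5 − (68/215)·R4: [0, 0, 0, 0, -203/215, -29/43]
5 nonzero rows, so rank(C) = 5.
C has 6 columns; by rank–nullity, nullity = 6 − 5 = 1.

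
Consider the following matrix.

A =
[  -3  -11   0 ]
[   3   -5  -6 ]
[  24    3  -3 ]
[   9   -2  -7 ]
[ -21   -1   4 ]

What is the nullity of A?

0

Row reduce to echelon form.
R2 ← R2 + R1: [0, -16, -6]
R3 ← R3 + (8)·R1: [0, -85, -3]
R4 ← R4 + (3)·R1: [0, -35, -7]
R5 ← R5 − (7)·R1: [0, 76, 4]
R3 ← R3 − (85/16)·R2: [0, 0, 231/8]
R4 ← R4 − (35/16)·R2: [0, 0, 49/8]
R5 ← R5 + (19/4)·R2: [0, 0, -49/2]
R4 ← R4 − (7/33)·R3: [0, 0, 0]
R5 ← R5 + (28/33)·R3: [0, 0, 0]
3 nonzero rows, so rank(A) = 3.
A has 3 columns; by rank–nullity, nullity = 3 − 3 = 0.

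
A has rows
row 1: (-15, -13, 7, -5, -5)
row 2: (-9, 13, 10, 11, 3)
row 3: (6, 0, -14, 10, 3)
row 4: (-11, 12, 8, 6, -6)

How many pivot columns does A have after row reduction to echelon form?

4

Row reduce to echelon form.
R2 ← R2 − (3/5)·R1: [0, 104/5, 29/5, 14, 6]
R3 ← R3 + (2/5)·R1: [0, -26/5, -56/5, 8, 1]
R4 ← R4 − (11/15)·R1: [0, 323/15, 43/15, 29/3, -7/3]
R3 ← R3 + (1/4)·R2: [0, 0, -39/4, 23/2, 5/2]
R4 ← R4 − (323/312)·R2: [0, 0, -979/312, -251/52, -1333/156]
R4 ← R4 − (979/3042)·R3: [0, 0, 0, -12971/1521, -28441/3042]
Echelon form has 4 nonzero rows, so rank(A) = 4.
Each nonzero row contributes one pivot column: 4 pivot columns.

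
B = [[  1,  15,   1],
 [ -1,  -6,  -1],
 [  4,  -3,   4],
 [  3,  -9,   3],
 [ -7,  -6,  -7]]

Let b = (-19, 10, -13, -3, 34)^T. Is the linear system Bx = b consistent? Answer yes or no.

Row reduce the augmented matrix [B | b].
R2 ← R2 + R1: [0, 9, 0, -9]
R3 ← R3 − (4)·R1: [0, -63, 0, 63]
R4 ← R4 − (3)·R1: [0, -54, 0, 54]
R5 ← R5 + (7)·R1: [0, 99, 0, -99]
R3 ← R3 + (7)·R2: [0, 0, 0, 0]
R4 ← R4 + (6)·R2: [0, 0, 0, 0]
R5 ← R5 − (11)·R2: [0, 0, 0, 0]
The echelon form has 2 nonzero rows, and every pivot lies in the first 3 columns, so rank(B) = rank([B|b]) = 2.
The system is consistent.

yes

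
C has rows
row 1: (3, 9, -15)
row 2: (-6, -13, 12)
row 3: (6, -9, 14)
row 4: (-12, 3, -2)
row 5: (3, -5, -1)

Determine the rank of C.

3

Row reduce to echelon form.
R2 ← R2 + (2)·R1: [0, 5, -18]
R3 ← R3 − (2)·R1: [0, -27, 44]
R4 ← R4 + (4)·R1: [0, 39, -62]
R5 ← R5 − R1: [0, -14, 14]
R3 ← R3 + (27/5)·R2: [0, 0, -266/5]
R4 ← R4 − (39/5)·R2: [0, 0, 392/5]
R5 ← R5 + (14/5)·R2: [0, 0, -182/5]
R4 ← R4 + (28/19)·R3: [0, 0, 0]
R5 ← R5 − (13/19)·R3: [0, 0, 0]
Echelon form has 3 nonzero rows, so rank(C) = 3.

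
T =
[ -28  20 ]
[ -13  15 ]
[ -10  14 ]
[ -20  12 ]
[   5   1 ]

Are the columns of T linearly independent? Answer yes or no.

Row reduce T to echelon form.
R2 ← R2 − (13/28)·R1: [0, 40/7]
R3 ← R3 − (5/14)·R1: [0, 48/7]
R4 ← R4 − (5/7)·R1: [0, -16/7]
R5 ← R5 + (5/28)·R1: [0, 32/7]
R3 ← R3 − (6/5)·R2: [0, 0]
R4 ← R4 + (2/5)·R2: [0, 0]
R5 ← R5 − (4/5)·R2: [0, 0]
2 pivots among 2 columns.
Every column is a pivot column, so the columns are linearly independent.

yes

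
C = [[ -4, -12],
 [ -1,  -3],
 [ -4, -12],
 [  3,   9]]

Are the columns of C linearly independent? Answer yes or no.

no

Row reduce C to echelon form.
R2 ← R2 − (1/4)·R1: [0, 0]
R3 ← R3 − R1: [0, 0]
R4 ← R4 + (3/4)·R1: [0, 0]
1 pivot among 2 columns.
Only 1 < 2 pivot columns, so the columns are linearly dependent.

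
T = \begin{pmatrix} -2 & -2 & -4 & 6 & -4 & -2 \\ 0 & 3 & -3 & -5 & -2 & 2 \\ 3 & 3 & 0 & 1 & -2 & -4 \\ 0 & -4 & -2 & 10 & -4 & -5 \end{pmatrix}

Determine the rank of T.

4

Row reduce to echelon form.
R3 ← R3 + (3/2)·R1: [0, 0, -6, 10, -8, -7]
R4 ← R4 + (4/3)·R2: [0, 0, -6, 10/3, -20/3, -7/3]
R4 ← R4 − R3: [0, 0, 0, -20/3, 4/3, 14/3]
Echelon form has 4 nonzero rows, so rank(T) = 4.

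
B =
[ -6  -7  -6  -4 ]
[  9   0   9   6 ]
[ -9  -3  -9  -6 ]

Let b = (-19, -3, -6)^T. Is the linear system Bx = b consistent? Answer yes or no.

Row reduce the augmented matrix [B | b].
R2 ← R2 + (3/2)·R1: [0, -21/2, 0, 0, -63/2]
R3 ← R3 − (3/2)·R1: [0, 15/2, 0, 0, 45/2]
R3 ← R3 + (5/7)·R2: [0, 0, 0, 0, 0]
The echelon form has 2 nonzero rows, and every pivot lies in the first 4 columns, so rank(B) = rank([B|b]) = 2.
The system is consistent.

yes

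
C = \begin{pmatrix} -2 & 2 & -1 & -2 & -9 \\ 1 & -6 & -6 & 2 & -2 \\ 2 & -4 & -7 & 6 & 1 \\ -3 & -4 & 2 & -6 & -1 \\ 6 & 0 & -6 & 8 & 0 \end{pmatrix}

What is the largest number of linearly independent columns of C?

Row reduce to echelon form.
R2 ← R2 + (1/2)·R1: [0, -5, -13/2, 1, -13/2]
R3 ← R3 + R1: [0, -2, -8, 4, -8]
R4 ← R4 − (3/2)·R1: [0, -7, 7/2, -3, 25/2]
R5 ← R5 + (3)·R1: [0, 6, -9, 2, -27]
R3 ← R3 − (2/5)·R2: [0, 0, -27/5, 18/5, -27/5]
R4 ← R4 − (7/5)·R2: [0, 0, 63/5, -22/5, 108/5]
R5 ← R5 + (6/5)·R2: [0, 0, -84/5, 16/5, -174/5]
R4 ← R4 + (7/3)·R3: [0, 0, 0, 4, 9]
R5 ← R5 − (28/9)·R3: [0, 0, 0, -8, -18]
R5 ← R5 + (2)·R4: [0, 0, 0, 0, 0]
Echelon form has 4 nonzero rows, so rank(C) = 4.
The rank gives the maximum number of linearly independent columns: 4.

4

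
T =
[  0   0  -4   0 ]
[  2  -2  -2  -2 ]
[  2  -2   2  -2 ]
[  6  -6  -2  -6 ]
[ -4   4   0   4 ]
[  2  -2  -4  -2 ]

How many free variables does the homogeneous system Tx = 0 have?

2

Row reduce to echelon form.
Swap R1 ↔ R2
R3 ← R3 − R1: [0, 0, 4, 0]
R4 ← R4 − (3)·R1: [0, 0, 4, 0]
R5 ← R5 + (2)·R1: [0, 0, -4, 0]
R6 ← R6 − R1: [0, 0, -2, 0]
R3 ← R3 + R2: [0, 0, 0, 0]
R4 ← R4 + R2: [0, 0, 0, 0]
R5 ← R5 − R2: [0, 0, 0, 0]
R6 ← R6 − (1/2)·R2: [0, 0, 0, 0]
2 nonzero rows, so rank(T) = 2.
T has 4 columns; by rank–nullity, nullity = 4 − 2 = 2.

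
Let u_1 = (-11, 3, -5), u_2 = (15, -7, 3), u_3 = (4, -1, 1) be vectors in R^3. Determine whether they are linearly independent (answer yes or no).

Form the matrix with these vectors as rows and row reduce.
R2 ← R2 + (15/11)·R1: [0, -32/11, -42/11]
R3 ← R3 + (4/11)·R1: [0, 1/11, -9/11]
R3 ← R3 + (1/32)·R2: [0, 0, -15/16]
3 nonzero rows, so the 3 vectors span a space of dimension 3.
Since 3 = 3, the vectors are linearly independent.

yes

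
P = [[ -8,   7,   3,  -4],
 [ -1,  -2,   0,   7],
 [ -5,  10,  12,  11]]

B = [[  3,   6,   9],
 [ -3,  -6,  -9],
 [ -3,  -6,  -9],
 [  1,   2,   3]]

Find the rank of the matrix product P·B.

1

First compute PB:
[[-58, -116, -174],
 [ 10,  20,  30],
 [-70, -140, -210]]
Now row reduce the product.
R2 ← R2 + (5/29)·R1: [0, 0, 0]
R3 ← R3 − (35/29)·R1: [0, 0, 0]
1 nonzero row, so rank(PB) = 1.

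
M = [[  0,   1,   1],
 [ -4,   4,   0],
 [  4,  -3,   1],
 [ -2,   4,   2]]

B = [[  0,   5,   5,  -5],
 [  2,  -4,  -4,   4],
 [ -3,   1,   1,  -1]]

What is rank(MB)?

First compute MB:
[[ -1,  -3,  -3,   3],
 [  8, -36, -36,  36],
 [ -9,  33,  33, -33],
 [  2, -24, -24,  24]]
Now row reduce the product.
R2 ← R2 + (8)·R1: [0, -60, -60, 60]
R3 ← R3 − (9)·R1: [0, 60, 60, -60]
R4 ← R4 + (2)·R1: [0, -30, -30, 30]
R3 ← R3 + R2: [0, 0, 0, 0]
R4 ← R4 − (1/2)·R2: [0, 0, 0, 0]
2 nonzero rows, so rank(MB) = 2.

2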